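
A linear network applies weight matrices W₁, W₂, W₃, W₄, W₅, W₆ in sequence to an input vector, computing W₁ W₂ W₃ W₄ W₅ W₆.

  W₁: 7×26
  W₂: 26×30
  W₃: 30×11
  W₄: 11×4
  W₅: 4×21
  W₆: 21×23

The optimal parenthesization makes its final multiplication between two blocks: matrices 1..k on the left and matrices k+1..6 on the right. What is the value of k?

Adjacent pairs: W₁W₂ = 7·26·30 = 5460; W₂W₃ = 26·30·11 = 8580; W₃W₄ = 30·11·4 = 1320; W₄W₅ = 11·4·21 = 924; W₅W₆ = 4·21·23 = 1932.
Length 3: W₁..W₃: k=1: 0+8580+7·26·11=10582; k=2: 5460+0+7·30·11=7770 → min 7770 | W₂..W₄: k=2: 0+1320+26·30·4=4440; k=3: 8580+0+26·11·4=9724 → min 4440 | W₃..W₅: k=3: 0+924+30·11·21=7854; k=4: 1320+0+30·4·21=3840 → min 3840 | W₄..W₆: k=4: 0+1932+11·4·23=2944; k=5: 924+0+11·21·23=6237 → min 2944.
Length 4: W₁..W₄: k=1: 0+4440+7·26·4=5168; k=2: 5460+1320+7·30·4=7620; k=3: 7770+0+7·11·4=8078 → min 5168 | W₂..W₅: k=2: 0+3840+26·30·21=20220; k=3: 8580+924+26·11·21=15510; k=4: 4440+0+26·4·21=6624 → min 6624 | W₃..W₆: k=3: 0+2944+30·11·23=10534; k=4: 1320+1932+30·4·23=6012; k=5: 3840+0+30·21·23=18330 → min 6012.
Length 5: W₁..W₅: k=1: 0+6624+7·26·21=10446; k=2: 5460+3840+7·30·21=13710; k=3: 7770+924+7·11·21=10311; k=4: 5168+0+7·4·21=5756 → min 5756 | W₂..W₆: k=2: 0+6012+26·30·23=23952; k=3: 8580+2944+26·11·23=18102; k=4: 4440+1932+26·4·23=8764; k=5: 6624+0+26·21·23=19182 → min 8764.
Top-level splits: k=1: (W₁..W₁)·(W₂..W₆) → 0+8764+7·26·23 = 12950; k=2: (W₁..W₂)·(W₃..W₆) → 5460+6012+7·30·23 = 16302; k=3: (W₁..W₃)·(W₄..W₆) → 7770+2944+7·11·23 = 12485; k=4: (W₁..W₄)·(W₅..W₆) → 5168+1932+7·4·23 = 7744; k=5: (W₁..W₅)·(W₆..W₆) → 5756+0+7·21·23 = 9137.
Best split is after W₄, i.e. k = 4.

4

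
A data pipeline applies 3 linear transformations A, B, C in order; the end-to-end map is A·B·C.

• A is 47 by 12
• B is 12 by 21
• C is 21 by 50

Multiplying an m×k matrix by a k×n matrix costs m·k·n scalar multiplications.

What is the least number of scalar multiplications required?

Order (A·(B·C)): (B·C): 12×21 by 21×50 → 12×50, cost 12·21·50 = 12600; (A·(B·C)): 47×12 by 12×50 → 47×50, cost 47·12·50 = 28200; cumulative 40800. Total 40800.
Order ((A·B)·C): (A·B): 47×12 by 12×21 → 47×21, cost 47·12·21 = 11844; ((A·B)·C): 47×21 by 21×50 → 47×50, cost 47·21·50 = 49350; cumulative 61194. Total 61194.
Minimum: 40800.

40800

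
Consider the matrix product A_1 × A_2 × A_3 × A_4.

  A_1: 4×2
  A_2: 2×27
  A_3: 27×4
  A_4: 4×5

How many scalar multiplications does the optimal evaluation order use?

Adjacent pairs: A_1A_2 = 4·2·27 = 216; A_2A_3 = 2·27·4 = 216; A_3A_4 = 27·4·5 = 540.
Length 3: A_1..A_3: k=1: 0+216+4·2·4=248; k=2: 216+0+4·27·4=648 → min 248 | A_2..A_4: k=2: 0+540+2·27·5=810; k=3: 216+0+2·4·5=256 → min 256.
Length 4: A_1..A_4: k=1: 0+256+4·2·5=296; k=2: 216+540+4·27·5=1296; k=3: 248+0+4·4·5=328 → min 296.
Optimal order: (A_1 × ((A_2 × A_3) × A_4)) with cost 296.

296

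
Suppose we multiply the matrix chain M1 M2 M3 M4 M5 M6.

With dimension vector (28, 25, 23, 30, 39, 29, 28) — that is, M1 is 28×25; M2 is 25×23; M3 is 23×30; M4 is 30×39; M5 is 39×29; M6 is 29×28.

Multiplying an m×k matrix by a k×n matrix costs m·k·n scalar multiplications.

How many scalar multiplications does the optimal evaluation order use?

Adjacent pairs: M1M2 = 28·25·23 = 16100; M2M3 = 25·23·30 = 17250; M3M4 = 23·30·39 = 26910; M4M5 = 30·39·29 = 33930; M5M6 = 39·29·28 = 31668.
Length 3: M1..M3: k=1: 0+17250+28·25·30=38250; k=2: 16100+0+28·23·30=35420 → min 35420 | M2..M4: k=2: 0+26910+25·23·39=49335; k=3: 17250+0+25·30·39=46500 → min 46500 | M3..M5: k=3: 0+33930+23·30·29=53940; k=4: 26910+0+23·39·29=52923 → min 52923 | M4..M6: k=4: 0+31668+30·39·28=64428; k=5: 33930+0+30·29·28=58290 → min 58290.
Length 4: M1..M4: k=1: 0+46500+28·25·39=73800; k=2: 16100+26910+28·23·39=68126; k=3: 35420+0+28·30·39=68180 → min 68126 | M2..M5: k=2: 0+52923+25·23·29=69598; k=3: 17250+33930+25·30·29=72930; k=4: 46500+0+25·39·29=74775 → min 69598 | M3..M6: k=3: 0+58290+23·30·28=77610; k=4: 26910+31668+23·39·28=83694; k=5: 52923+0+23·29·28=71599 → min 71599.
Length 5: M1..M5: k=1: 0+69598+28·25·29=89898; k=2: 16100+52923+28·23·29=87699; k=3: 35420+33930+28·30·29=93710; k=4: 68126+0+28·39·29=99794 → min 87699 | M2..M6: k=2: 0+71599+25·23·28=87699; k=3: 17250+58290+25·30·28=96540; k=4: 46500+31668+25·39·28=105468; k=5: 69598+0+25·29·28=89898 → min 87699.
Length 6: M1..M6: k=1: 0+87699+28·25·28=107299; k=2: 16100+71599+28·23·28=105731; k=3: 35420+58290+28·30·28=117230; k=4: 68126+31668+28·39·28=130370; k=5: 87699+0+28·29·28=110435 → min 105731.
Optimal order: ((M1 M2) (((M3 M4) M5) M6)) with cost 105731.

105731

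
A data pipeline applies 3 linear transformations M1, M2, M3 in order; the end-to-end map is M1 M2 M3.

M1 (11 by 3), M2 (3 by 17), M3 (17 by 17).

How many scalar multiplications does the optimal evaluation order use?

Order (M1 (M2 M3)): (M2 M3): 3×17 by 17×17 → 3×17, cost 3·17·17 = 867; (M1 (M2 M3)): 11×3 by 3×17 → 11×17, cost 11·3·17 = 561; cumulative 1428. Total 1428.
Order ((M1 M2) M3): (M1 M2): 11×3 by 3×17 → 11×17, cost 11·3·17 = 561; ((M1 M2) M3): 11×17 by 17×17 → 11×17, cost 11·17·17 = 3179; cumulative 3740. Total 3740.
Minimum: 1428.

1428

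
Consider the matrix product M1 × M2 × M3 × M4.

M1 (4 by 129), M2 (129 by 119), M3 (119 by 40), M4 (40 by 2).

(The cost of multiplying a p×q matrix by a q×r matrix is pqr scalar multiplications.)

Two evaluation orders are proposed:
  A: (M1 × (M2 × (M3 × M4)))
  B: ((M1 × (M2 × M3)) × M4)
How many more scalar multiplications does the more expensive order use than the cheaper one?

593746

Order A = (M1 × (M2 × (M3 × M4))): (M3 × M4): 119×40 by 40×2 → 119×2, cost 119·40·2 = 9520; (M2 × (M3 × M4)): 129×119 by 119×2 → 129×2, cost 129·119·2 = 30702; cumulative 40222; (M1 × (M2 × (M3 × M4))): 4×129 by 129×2 → 4×2, cost 4·129·2 = 1032; cumulative 41254. Total 41254.
Order B = ((M1 × (M2 × M3)) × M4): (M2 × M3): 129×119 by 119×40 → 129×40, cost 129·119·40 = 614040; (M1 × (M2 × M3)): 4×129 by 129×40 → 4×40, cost 4·129·40 = 20640; cumulative 634680; ((M1 × (M2 × M3)) × M4): 4×40 by 40×2 → 4×2, cost 4·40·2 = 320; cumulative 635000. Total 635000.
Difference: |41254 − 635000| = 593746.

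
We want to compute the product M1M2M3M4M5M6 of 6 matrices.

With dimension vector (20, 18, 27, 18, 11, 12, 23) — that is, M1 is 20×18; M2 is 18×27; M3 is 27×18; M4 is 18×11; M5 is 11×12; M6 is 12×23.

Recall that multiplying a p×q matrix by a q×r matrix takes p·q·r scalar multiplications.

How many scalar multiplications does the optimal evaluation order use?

22748

Adjacent pairs: M1M2 = 20·18·27 = 9720; M2M3 = 18·27·18 = 8748; M3M4 = 27·18·11 = 5346; M4M5 = 18·11·12 = 2376; M5M6 = 11·12·23 = 3036.
Length 3: M1..M3: k=1: 0+8748+20·18·18=15228; k=2: 9720+0+20·27·18=19440 → min 15228 | M2..M4: k=2: 0+5346+18·27·11=10692; k=3: 8748+0+18·18·11=12312 → min 10692 | M3..M5: k=3: 0+2376+27·18·12=8208; k=4: 5346+0+27·11·12=8910 → min 8208 | M4..M6: k=4: 0+3036+18·11·23=7590; k=5: 2376+0+18·12·23=7344 → min 7344.
Length 4: M1..M4: k=1: 0+10692+20·18·11=14652; k=2: 9720+5346+20·27·11=21006; k=3: 15228+0+20·18·11=19188 → min 14652 | M2..M5: k=2: 0+8208+18·27·12=14040; k=3: 8748+2376+18·18·12=15012; k=4: 10692+0+18·11·12=13068 → min 13068 | M3..M6: k=3: 0+7344+27·18·23=18522; k=4: 5346+3036+27·11·23=15213; k=5: 8208+0+27·12·23=15660 → min 15213.
Length 5: M1..M5: k=1: 0+13068+20·18·12=17388; k=2: 9720+8208+20·27·12=24408; k=3: 15228+2376+20·18·12=21924; k=4: 14652+0+20·11·12=17292 → min 17292 | M2..M6: k=2: 0+15213+18·27·23=26391; k=3: 8748+7344+18·18·23=23544; k=4: 10692+3036+18·11·23=18282; k=5: 13068+0+18·12·23=18036 → min 18036.
Length 6: M1..M6: k=1: 0+18036+20·18·23=26316; k=2: 9720+15213+20·27·23=37353; k=3: 15228+7344+20·18·23=30852; k=4: 14652+3036+20·11·23=22748; k=5: 17292+0+20·12·23=22812 → min 22748.
Optimal order: ((M1(M2(M3M4)))(M5M6)) with cost 22748.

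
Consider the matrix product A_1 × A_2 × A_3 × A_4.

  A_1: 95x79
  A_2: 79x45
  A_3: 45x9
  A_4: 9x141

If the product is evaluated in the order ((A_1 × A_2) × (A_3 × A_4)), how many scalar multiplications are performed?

(A_1 × A_2): 95×79 by 79×45 → 95×45, cost 95·79·45 = 337725
(A_3 × A_4): 45×9 by 9×141 → 45×141, cost 45·9·141 = 57105
((A_1 × A_2) × (A_3 × A_4)): 95×45 by 45×141 → 95×141, cost 95·45·141 = 602775; cumulative 997605
Total: 997605 scalar multiplications.

997605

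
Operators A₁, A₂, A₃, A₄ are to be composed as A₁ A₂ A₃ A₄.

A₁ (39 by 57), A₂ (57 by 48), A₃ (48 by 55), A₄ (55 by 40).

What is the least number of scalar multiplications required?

Adjacent pairs: A₁A₂ = 39·57·48 = 106704; A₂A₃ = 57·48·55 = 150480; A₃A₄ = 48·55·40 = 105600.
Length 3: A₁..A₃: k=1: 0+150480+39·57·55=272745; k=2: 106704+0+39·48·55=209664 → min 209664 | A₂..A₄: k=2: 0+105600+57·48·40=215040; k=3: 150480+0+57·55·40=275880 → min 215040.
Length 4: A₁..A₄: k=1: 0+215040+39·57·40=303960; k=2: 106704+105600+39·48·40=287184; k=3: 209664+0+39·55·40=295464 → min 287184.
Optimal order: ((A₁ A₂) (A₃ A₄)) with cost 287184.

287184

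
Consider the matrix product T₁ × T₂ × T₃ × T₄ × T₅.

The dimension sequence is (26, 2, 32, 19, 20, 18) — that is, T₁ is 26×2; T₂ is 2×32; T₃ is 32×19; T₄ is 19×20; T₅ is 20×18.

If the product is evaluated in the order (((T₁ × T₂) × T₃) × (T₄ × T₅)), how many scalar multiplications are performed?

33204

(T₁ × T₂): 26×2 by 2×32 → 26×32, cost 26·2·32 = 1664
((T₁ × T₂) × T₃): 26×32 by 32×19 → 26×19, cost 26·32·19 = 15808; cumulative 17472
(T₄ × T₅): 19×20 by 20×18 → 19×18, cost 19·20·18 = 6840
(((T₁ × T₂) × T₃) × (T₄ × T₅)): 26×19 by 19×18 → 26×18, cost 26·19·18 = 8892; cumulative 33204
Total: 33204 scalar multiplications.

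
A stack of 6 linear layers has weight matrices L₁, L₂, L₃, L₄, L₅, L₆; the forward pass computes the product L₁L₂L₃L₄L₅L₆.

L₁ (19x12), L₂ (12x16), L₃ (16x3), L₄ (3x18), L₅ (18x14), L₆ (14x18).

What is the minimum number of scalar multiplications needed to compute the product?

Adjacent pairs: L₁L₂ = 19·12·16 = 3648; L₂L₃ = 12·16·3 = 576; L₃L₄ = 16·3·18 = 864; L₄L₅ = 3·18·14 = 756; L₅L₆ = 18·14·18 = 4536.
Length 3: L₁..L₃: k=1: 0+576+19·12·3=1260; k=2: 3648+0+19·16·3=4560 → min 1260 | L₂..L₄: k=2: 0+864+12·16·18=4320; k=3: 576+0+12·3·18=1224 → min 1224 | L₃..L₅: k=3: 0+756+16·3·14=1428; k=4: 864+0+16·18·14=4896 → min 1428 | L₄..L₆: k=4: 0+4536+3·18·18=5508; k=5: 756+0+3·14·18=1512 → min 1512.
Length 4: L₁..L₄: k=1: 0+1224+19·12·18=5328; k=2: 3648+864+19·16·18=9984; k=3: 1260+0+19·3·18=2286 → min 2286 | L₂..L₅: k=2: 0+1428+12·16·14=4116; k=3: 576+756+12·3·14=1836; k=4: 1224+0+12·18·14=4248 → min 1836 | L₃..L₆: k=3: 0+1512+16·3·18=2376; k=4: 864+4536+16·18·18=10584; k=5: 1428+0+16·14·18=5460 → min 2376.
Length 5: L₁..L₅: k=1: 0+1836+19·12·14=5028; k=2: 3648+1428+19·16·14=9332; k=3: 1260+756+19·3·14=2814; k=4: 2286+0+19·18·14=7074 → min 2814 | L₂..L₆: k=2: 0+2376+12·16·18=5832; k=3: 576+1512+12·3·18=2736; k=4: 1224+4536+12·18·18=9648; k=5: 1836+0+12·14·18=4860 → min 2736.
Length 6: L₁..L₆: k=1: 0+2736+19·12·18=6840; k=2: 3648+2376+19·16·18=11496; k=3: 1260+1512+19·3·18=3798; k=4: 2286+4536+19·18·18=12978; k=5: 2814+0+19·14·18=7602 → min 3798.
Optimal order: ((L₁(L₂L₃))((L₄L₅)L₆)) with cost 3798.

3798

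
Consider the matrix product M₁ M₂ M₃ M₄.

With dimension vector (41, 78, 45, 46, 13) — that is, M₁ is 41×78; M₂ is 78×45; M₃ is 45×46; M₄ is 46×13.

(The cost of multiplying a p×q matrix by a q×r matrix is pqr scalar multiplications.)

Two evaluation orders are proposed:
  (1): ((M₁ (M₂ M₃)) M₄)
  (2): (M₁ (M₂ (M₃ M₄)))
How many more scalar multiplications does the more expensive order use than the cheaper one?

Order (1) = ((M₁ (M₂ M₃)) M₄): (M₂ M₃): 78×45 by 45×46 → 78×46, cost 78·45·46 = 161460; (M₁ (M₂ M₃)): 41×78 by 78×46 → 41×46, cost 41·78·46 = 147108; cumulative 308568; ((M₁ (M₂ M₃)) M₄): 41×46 by 46×13 → 41×13, cost 41·46·13 = 24518; cumulative 333086. Total 333086.
Order (2) = (M₁ (M₂ (M₃ M₄))): (M₃ M₄): 45×46 by 46×13 → 45×13, cost 45·46·13 = 26910; (M₂ (M₃ M₄)): 78×45 by 45×13 → 78×13, cost 78·45·13 = 45630; cumulative 72540; (M₁ (M₂ (M₃ M₄))): 41×78 by 78×13 → 41×13, cost 41·78·13 = 41574; cumulative 114114. Total 114114.
Difference: |333086 − 114114| = 218972.

218972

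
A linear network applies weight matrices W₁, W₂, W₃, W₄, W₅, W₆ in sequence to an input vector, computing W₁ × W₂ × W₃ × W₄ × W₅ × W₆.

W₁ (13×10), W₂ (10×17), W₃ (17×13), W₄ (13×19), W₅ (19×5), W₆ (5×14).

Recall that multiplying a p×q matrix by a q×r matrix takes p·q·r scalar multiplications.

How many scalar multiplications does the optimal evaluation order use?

Adjacent pairs: W₁W₂ = 13·10·17 = 2210; W₂W₃ = 10·17·13 = 2210; W₃W₄ = 17·13·19 = 4199; W₄W₅ = 13·19·5 = 1235; W₅W₆ = 19·5·14 = 1330.
Length 3: W₁..W₃: k=1: 0+2210+13·10·13=3900; k=2: 2210+0+13·17·13=5083 → min 3900 | W₂..W₄: k=2: 0+4199+10·17·19=7429; k=3: 2210+0+10·13·19=4680 → min 4680 | W₃..W₅: k=3: 0+1235+17·13·5=2340; k=4: 4199+0+17·19·5=5814 → min 2340 | W₄..W₆: k=4: 0+1330+13·19·14=4788; k=5: 1235+0+13·5·14=2145 → min 2145.
Length 4: W₁..W₄: k=1: 0+4680+13·10·19=7150; k=2: 2210+4199+13·17·19=10608; k=3: 3900+0+13·13·19=7111 → min 7111 | W₂..W₅: k=2: 0+2340+10·17·5=3190; k=3: 2210+1235+10·13·5=4095; k=4: 4680+0+10·19·5=5630 → min 3190 | W₃..W₆: k=3: 0+2145+17·13·14=5239; k=4: 4199+1330+17·19·14=10051; k=5: 2340+0+17·5·14=3530 → min 3530.
Length 5: W₁..W₅: k=1: 0+3190+13·10·5=3840; k=2: 2210+2340+13·17·5=5655; k=3: 3900+1235+13·13·5=5980; k=4: 7111+0+13·19·5=8346 → min 3840 | W₂..W₆: k=2: 0+3530+10·17·14=5910; k=3: 2210+2145+10·13·14=6175; k=4: 4680+1330+10·19·14=8670; k=5: 3190+0+10·5·14=3890 → min 3890.
Length 6: W₁..W₆: k=1: 0+3890+13·10·14=5710; k=2: 2210+3530+13·17·14=8834; k=3: 3900+2145+13·13·14=8411; k=4: 7111+1330+13·19·14=11899; k=5: 3840+0+13·5·14=4750 → min 4750.
Optimal order: ((W₁ × (W₂ × (W₃ × (W₄ × W₅)))) × W₆) with cost 4750.

4750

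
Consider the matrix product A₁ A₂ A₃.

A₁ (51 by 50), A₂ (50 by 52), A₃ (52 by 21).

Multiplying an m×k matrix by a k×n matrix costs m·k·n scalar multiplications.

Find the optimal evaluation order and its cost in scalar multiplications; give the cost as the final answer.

(A₁ (A₂ A₃)): cost 108150.
((A₁ A₂) A₃): cost 188292.
Optimal: (A₁ (A₂ A₃)) with cost 108150.

108150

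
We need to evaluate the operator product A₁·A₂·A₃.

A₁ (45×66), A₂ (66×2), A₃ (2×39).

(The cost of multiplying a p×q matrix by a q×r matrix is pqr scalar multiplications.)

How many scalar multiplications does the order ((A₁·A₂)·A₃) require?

9450

(A₁·A₂): 45×66 by 66×2 → 45×2, cost 45·66·2 = 5940
((A₁·A₂)·A₃): 45×2 by 2×39 → 45×39, cost 45·2·39 = 3510; cumulative 9450
Total: 9450 scalar multiplications.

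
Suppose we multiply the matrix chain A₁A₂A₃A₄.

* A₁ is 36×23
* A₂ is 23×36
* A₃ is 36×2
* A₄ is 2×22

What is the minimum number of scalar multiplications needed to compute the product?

Adjacent pairs: A₁A₂ = 36·23·36 = 29808; A₂A₃ = 23·36·2 = 1656; A₃A₄ = 36·2·22 = 1584.
Length 3: A₁..A₃: k=1: 0+1656+36·23·2=3312; k=2: 29808+0+36·36·2=32400 → min 3312 | A₂..A₄: k=2: 0+1584+23·36·22=19800; k=3: 1656+0+23·2·22=2668 → min 2668.
Length 4: A₁..A₄: k=1: 0+2668+36·23·22=20884; k=2: 29808+1584+36·36·22=59904; k=3: 3312+0+36·2·22=4896 → min 4896.
Optimal order: ((A₁(A₂A₃))A₄) with cost 4896.

4896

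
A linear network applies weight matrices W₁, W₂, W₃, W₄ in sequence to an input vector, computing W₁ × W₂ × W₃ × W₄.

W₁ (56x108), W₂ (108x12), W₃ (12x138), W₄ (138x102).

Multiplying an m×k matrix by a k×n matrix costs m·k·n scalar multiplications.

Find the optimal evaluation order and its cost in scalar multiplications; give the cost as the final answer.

Adjacent pairs: W₁W₂ = 56·108·12 = 72576; W₂W₃ = 108·12·138 = 178848; W₃W₄ = 12·138·102 = 168912.
Length 3: W₁..W₃: k=1: 0+178848+56·108·138=1013472; k=2: 72576+0+56·12·138=165312 → min 165312 | W₂..W₄: k=2: 0+168912+108·12·102=301104; k=3: 178848+0+108·138·102=1699056 → min 301104.
Length 4: W₁..W₄: k=1: 0+301104+56·108·102=918000; k=2: 72576+168912+56·12·102=310032; k=3: 165312+0+56·138·102=953568 → min 310032.
Optimal parenthesization: ((W₁ × W₂) × (W₃ × W₄)) with cost 310032.

310032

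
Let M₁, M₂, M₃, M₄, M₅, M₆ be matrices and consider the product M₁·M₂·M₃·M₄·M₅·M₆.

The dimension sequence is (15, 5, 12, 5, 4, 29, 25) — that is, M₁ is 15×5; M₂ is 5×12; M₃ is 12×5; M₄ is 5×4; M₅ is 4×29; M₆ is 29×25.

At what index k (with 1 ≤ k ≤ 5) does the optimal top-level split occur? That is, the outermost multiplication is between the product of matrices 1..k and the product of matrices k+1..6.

4

Adjacent pairs: M₁M₂ = 15·5·12 = 900; M₂M₃ = 5·12·5 = 300; M₃M₄ = 12·5·4 = 240; M₄M₅ = 5·4·29 = 580; M₅M₆ = 4·29·25 = 2900.
Length 3: M₁..M₃: k=1: 0+300+15·5·5=675; k=2: 900+0+15·12·5=1800 → min 675 | M₂..M₄: k=2: 0+240+5·12·4=480; k=3: 300+0+5·5·4=400 → min 400 | M₃..M₅: k=3: 0+580+12·5·29=2320; k=4: 240+0+12·4·29=1632 → min 1632 | M₄..M₆: k=4: 0+2900+5·4·25=3400; k=5: 580+0+5·29·25=4205 → min 3400.
Length 4: M₁..M₄: k=1: 0+400+15·5·4=700; k=2: 900+240+15·12·4=1860; k=3: 675+0+15·5·4=975 → min 700 | M₂..M₅: k=2: 0+1632+5·12·29=3372; k=3: 300+580+5·5·29=1605; k=4: 400+0+5·4·29=980 → min 980 | M₃..M₆: k=3: 0+3400+12·5·25=4900; k=4: 240+2900+12·4·25=4340; k=5: 1632+0+12·29·25=10332 → min 4340.
Length 5: M₁..M₅: k=1: 0+980+15·5·29=3155; k=2: 900+1632+15·12·29=7752; k=3: 675+580+15·5·29=3430; k=4: 700+0+15·4·29=2440 → min 2440 | M₂..M₆: k=2: 0+4340+5·12·25=5840; k=3: 300+3400+5·5·25=4325; k=4: 400+2900+5·4·25=3800; k=5: 980+0+5·29·25=4605 → min 3800.
Top-level splits: k=1: (M₁..M₁)·(M₂..M₆) → 0+3800+15·5·25 = 5675; k=2: (M₁..M₂)·(M₃..M₆) → 900+4340+15·12·25 = 9740; k=3: (M₁..M₃)·(M₄..M₆) → 675+3400+15·5·25 = 5950; k=4: (M₁..M₄)·(M₅..M₆) → 700+2900+15·4·25 = 5100; k=5: (M₁..M₅)·(M₆..M₆) → 2440+0+15·29·25 = 13315.
Best split is after M₄, i.e. k = 4.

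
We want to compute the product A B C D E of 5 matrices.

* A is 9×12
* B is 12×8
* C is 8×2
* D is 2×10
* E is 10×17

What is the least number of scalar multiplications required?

Adjacent pairs: AB = 9·12·8 = 864; BC = 12·8·2 = 192; CD = 8·2·10 = 160; DE = 2·10·17 = 340.
Length 3: A..C: k=1: 0+192+9·12·2=408; k=2: 864+0+9·8·2=1008 → min 408 | B..D: k=2: 0+160+12·8·10=1120; k=3: 192+0+12·2·10=432 → min 432 | C..E: k=3: 0+340+8·2·17=612; k=4: 160+0+8·10·17=1520 → min 612.
Length 4: A..D: k=1: 0+432+9·12·10=1512; k=2: 864+160+9·8·10=1744; k=3: 408+0+9·2·10=588 → min 588 | B..E: k=2: 0+612+12·8·17=2244; k=3: 192+340+12·2·17=940; k=4: 432+0+12·10·17=2472 → min 940.
Length 5: A..E: k=1: 0+940+9·12·17=2776; k=2: 864+612+9·8·17=2700; k=3: 408+340+9·2·17=1054; k=4: 588+0+9·10·17=2118 → min 1054.
Optimal order: ((A (B C)) (D E)) with cost 1054.

1054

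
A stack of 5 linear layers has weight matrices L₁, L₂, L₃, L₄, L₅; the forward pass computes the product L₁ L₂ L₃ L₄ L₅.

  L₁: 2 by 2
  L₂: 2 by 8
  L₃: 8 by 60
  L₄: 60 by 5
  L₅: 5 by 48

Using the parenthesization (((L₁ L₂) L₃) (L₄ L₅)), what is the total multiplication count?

(L₁ L₂): 2×2 by 2×8 → 2×8, cost 2·2·8 = 32
((L₁ L₂) L₃): 2×8 by 8×60 → 2×60, cost 2·8·60 = 960; cumulative 992
(L₄ L₅): 60×5 by 5×48 → 60×48, cost 60·5·48 = 14400
(((L₁ L₂) L₃) (L₄ L₅)): 2×60 by 60×48 → 2×48, cost 2·60·48 = 5760; cumulative 21152
Total: 21152 scalar multiplications.

21152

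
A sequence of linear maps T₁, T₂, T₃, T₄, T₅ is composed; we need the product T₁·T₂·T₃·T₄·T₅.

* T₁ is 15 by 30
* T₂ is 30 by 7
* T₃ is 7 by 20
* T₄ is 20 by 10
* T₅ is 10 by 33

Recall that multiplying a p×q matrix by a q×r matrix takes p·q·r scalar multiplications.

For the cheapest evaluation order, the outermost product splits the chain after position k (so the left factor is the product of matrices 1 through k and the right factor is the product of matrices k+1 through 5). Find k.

Adjacent pairs: T₁T₂ = 15·30·7 = 3150; T₂T₃ = 30·7·20 = 4200; T₃T₄ = 7·20·10 = 1400; T₄T₅ = 20·10·33 = 6600.
Length 3: T₁..T₃: k=1: 0+4200+15·30·20=13200; k=2: 3150+0+15·7·20=5250 → min 5250 | T₂..T₄: k=2: 0+1400+30·7·10=3500; k=3: 4200+0+30·20·10=10200 → min 3500 | T₃..T₅: k=3: 0+6600+7·20·33=11220; k=4: 1400+0+7·10·33=3710 → min 3710.
Length 4: T₁..T₄: k=1: 0+3500+15·30·10=8000; k=2: 3150+1400+15·7·10=5600; k=3: 5250+0+15·20·10=8250 → min 5600 | T₂..T₅: k=2: 0+3710+30·7·33=10640; k=3: 4200+6600+30·20·33=30600; k=4: 3500+0+30·10·33=13400 → min 10640.
Top-level splits: k=1: (T₁..T₁)·(T₂..T₅) → 0+10640+15·30·33 = 25490; k=2: (T₁..T₂)·(T₃..T₅) → 3150+3710+15·7·33 = 10325; k=3: (T₁..T₃)·(T₄..T₅) → 5250+6600+15·20·33 = 21750; k=4: (T₁..T₄)·(T₅..T₅) → 5600+0+15·10·33 = 10550.
Best split is after T₂, i.e. k = 2.

2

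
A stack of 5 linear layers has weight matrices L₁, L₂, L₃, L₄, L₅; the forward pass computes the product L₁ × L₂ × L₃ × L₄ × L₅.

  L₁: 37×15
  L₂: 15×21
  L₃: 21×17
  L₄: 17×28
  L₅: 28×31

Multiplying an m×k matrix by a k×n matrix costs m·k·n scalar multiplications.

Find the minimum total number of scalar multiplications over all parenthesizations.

Adjacent pairs: L₁L₂ = 37·15·21 = 11655; L₂L₃ = 15·21·17 = 5355; L₃L₄ = 21·17·28 = 9996; L₄L₅ = 17·28·31 = 14756.
Length 3: L₁..L₃: k=1: 0+5355+37·15·17=14790; k=2: 11655+0+37·21·17=24864 → min 14790 | L₂..L₄: k=2: 0+9996+15·21·28=18816; k=3: 5355+0+15·17·28=12495 → min 12495 | L₃..L₅: k=3: 0+14756+21·17·31=25823; k=4: 9996+0+21·28·31=28224 → min 25823.
Length 4: L₁..L₄: k=1: 0+12495+37·15·28=28035; k=2: 11655+9996+37·21·28=43407; k=3: 14790+0+37·17·28=32402 → min 28035 | L₂..L₅: k=2: 0+25823+15·21·31=35588; k=3: 5355+14756+15·17·31=28016; k=4: 12495+0+15·28·31=25515 → min 25515.
Length 5: L₁..L₅: k=1: 0+25515+37·15·31=42720; k=2: 11655+25823+37·21·31=61565; k=3: 14790+14756+37·17·31=49045; k=4: 28035+0+37·28·31=60151 → min 42720.
Optimal order: (L₁ × (((L₂ × L₃) × L₄) × L₅)) with cost 42720.

42720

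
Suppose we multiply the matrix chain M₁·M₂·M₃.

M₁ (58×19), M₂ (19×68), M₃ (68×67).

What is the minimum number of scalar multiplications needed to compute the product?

160398

Order (M₁·(M₂·M₃)): (M₂·M₃): 19×68 by 68×67 → 19×67, cost 19·68·67 = 86564; (M₁·(M₂·M₃)): 58×19 by 19×67 → 58×67, cost 58·19·67 = 73834; cumulative 160398. Total 160398.
Order ((M₁·M₂)·M₃): (M₁·M₂): 58×19 by 19×68 → 58×68, cost 58·19·68 = 74936; ((M₁·M₂)·M₃): 58×68 by 68×67 → 58×67, cost 58·68·67 = 264248; cumulative 339184. Total 339184.
Minimum: 160398.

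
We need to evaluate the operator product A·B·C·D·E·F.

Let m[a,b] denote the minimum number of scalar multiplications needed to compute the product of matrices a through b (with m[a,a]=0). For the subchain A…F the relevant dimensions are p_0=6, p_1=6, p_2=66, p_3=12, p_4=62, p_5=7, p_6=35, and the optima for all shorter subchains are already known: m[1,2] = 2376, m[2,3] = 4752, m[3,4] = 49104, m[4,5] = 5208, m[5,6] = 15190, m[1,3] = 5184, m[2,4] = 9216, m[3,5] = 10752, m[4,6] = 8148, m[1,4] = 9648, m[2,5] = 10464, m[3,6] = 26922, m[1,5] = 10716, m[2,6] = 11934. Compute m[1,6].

12186

m[1,6] = min over k∈[1,5] of m[1,k]+m[k+1,6]+p_{0}·p_k·p_{6}.
k=1: 0 + 11934 + 6·6·35 = 13194; k=2: 2376 + 26922 + 6·66·35 = 43158; k=3: 5184 + 8148 + 6·12·35 = 15852; k=4: 9648 + 15190 + 6·62·35 = 37858; k=5: 10716 + 0 + 6·7·35 = 12186.
Minimum: 12186 at k=5.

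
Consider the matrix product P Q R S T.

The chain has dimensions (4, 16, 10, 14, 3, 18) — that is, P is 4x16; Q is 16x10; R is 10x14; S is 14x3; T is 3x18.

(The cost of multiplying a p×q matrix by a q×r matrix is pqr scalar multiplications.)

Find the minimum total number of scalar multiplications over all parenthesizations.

1308

Adjacent pairs: PQ = 4·16·10 = 640; QR = 16·10·14 = 2240; RS = 10·14·3 = 420; ST = 14·3·18 = 756.
Length 3: P..R: k=1: 0+2240+4·16·14=3136; k=2: 640+0+4·10·14=1200 → min 1200 | Q..S: k=2: 0+420+16·10·3=900; k=3: 2240+0+16·14·3=2912 → min 900 | R..T: k=3: 0+756+10·14·18=3276; k=4: 420+0+10·3·18=960 → min 960.
Length 4: P..S: k=1: 0+900+4·16·3=1092; k=2: 640+420+4·10·3=1180; k=3: 1200+0+4·14·3=1368 → min 1092 | Q..T: k=2: 0+960+16·10·18=3840; k=3: 2240+756+16·14·18=7028; k=4: 900+0+16·3·18=1764 → min 1764.
Length 5: P..T: k=1: 0+1764+4·16·18=2916; k=2: 640+960+4·10·18=2320; k=3: 1200+756+4·14·18=2964; k=4: 1092+0+4·3·18=1308 → min 1308.
Optimal order: ((P (Q (R S))) T) with cost 1308.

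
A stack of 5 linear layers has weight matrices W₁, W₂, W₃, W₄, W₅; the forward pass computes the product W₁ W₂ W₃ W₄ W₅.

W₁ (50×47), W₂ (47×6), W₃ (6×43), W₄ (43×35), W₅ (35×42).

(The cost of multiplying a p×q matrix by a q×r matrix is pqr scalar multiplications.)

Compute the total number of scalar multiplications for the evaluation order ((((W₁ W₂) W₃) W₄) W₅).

175750

(W₁ W₂): 50×47 by 47×6 → 50×6, cost 50·47·6 = 14100
((W₁ W₂) W₃): 50×6 by 6×43 → 50×43, cost 50·6·43 = 12900; cumulative 27000
(((W₁ W₂) W₃) W₄): 50×43 by 43×35 → 50×35, cost 50·43·35 = 75250; cumulative 102250
((((W₁ W₂) W₃) W₄) W₅): 50×35 by 35×42 → 50×42, cost 50·35·42 = 73500; cumulative 175750
Total: 175750 scalar multiplications.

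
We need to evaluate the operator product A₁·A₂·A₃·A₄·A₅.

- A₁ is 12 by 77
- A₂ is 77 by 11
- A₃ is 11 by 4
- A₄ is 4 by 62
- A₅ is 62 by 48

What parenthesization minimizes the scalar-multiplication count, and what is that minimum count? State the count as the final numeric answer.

Adjacent pairs: A₁A₂ = 12·77·11 = 10164; A₂A₃ = 77·11·4 = 3388; A₃A₄ = 11·4·62 = 2728; A₄A₅ = 4·62·48 = 11904.
Length 3: A₁..A₃: k=1: 0+3388+12·77·4=7084; k=2: 10164+0+12·11·4=10692 → min 7084 | A₂..A₄: k=2: 0+2728+77·11·62=55242; k=3: 3388+0+77·4·62=22484 → min 22484 | A₃..A₅: k=3: 0+11904+11·4·48=14016; k=4: 2728+0+11·62·48=35464 → min 14016.
Length 4: A₁..A₄: k=1: 0+22484+12·77·62=79772; k=2: 10164+2728+12·11·62=21076; k=3: 7084+0+12·4·62=10060 → min 10060 | A₂..A₅: k=2: 0+14016+77·11·48=54672; k=3: 3388+11904+77·4·48=30076; k=4: 22484+0+77·62·48=251636 → min 30076.
Length 5: A₁..A₅: k=1: 0+30076+12·77·48=74428; k=2: 10164+14016+12·11·48=30516; k=3: 7084+11904+12·4·48=21292; k=4: 10060+0+12·62·48=45772 → min 21292.
Optimal parenthesization: ((A₁·(A₂·A₃))·(A₄·A₅)) with cost 21292.

21292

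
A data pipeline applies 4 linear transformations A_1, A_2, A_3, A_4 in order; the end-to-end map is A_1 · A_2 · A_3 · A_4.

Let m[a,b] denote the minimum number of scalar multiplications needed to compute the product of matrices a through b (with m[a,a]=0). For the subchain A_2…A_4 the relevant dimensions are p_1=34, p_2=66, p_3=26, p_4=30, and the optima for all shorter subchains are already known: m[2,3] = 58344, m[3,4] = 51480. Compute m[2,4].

84864

m[2,4] = min over k∈[2,3] of m[2,k]+m[k+1,4]+p_{1}·p_k·p_{4}.
k=2: 0 + 51480 + 34·66·30 = 118800; k=3: 58344 + 0 + 34·26·30 = 84864.
Minimum: 84864 at k=3.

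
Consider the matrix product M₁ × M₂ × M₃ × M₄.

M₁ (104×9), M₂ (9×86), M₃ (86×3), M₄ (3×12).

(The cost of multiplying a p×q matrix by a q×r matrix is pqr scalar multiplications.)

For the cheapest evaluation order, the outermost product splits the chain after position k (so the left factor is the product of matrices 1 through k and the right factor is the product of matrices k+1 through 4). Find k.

3

Adjacent pairs: M₁M₂ = 104·9·86 = 80496; M₂M₃ = 9·86·3 = 2322; M₃M₄ = 86·3·12 = 3096.
Length 3: M₁..M₃: k=1: 0+2322+104·9·3=5130; k=2: 80496+0+104·86·3=107328 → min 5130 | M₂..M₄: k=2: 0+3096+9·86·12=12384; k=3: 2322+0+9·3·12=2646 → min 2646.
Top-level splits: k=1: (M₁..M₁)·(M₂..M₄) → 0+2646+104·9·12 = 13878; k=2: (M₁..M₂)·(M₃..M₄) → 80496+3096+104·86·12 = 190920; k=3: (M₁..M₃)·(M₄..M₄) → 5130+0+104·3·12 = 8874.
Best split is after M₃, i.e. k = 3.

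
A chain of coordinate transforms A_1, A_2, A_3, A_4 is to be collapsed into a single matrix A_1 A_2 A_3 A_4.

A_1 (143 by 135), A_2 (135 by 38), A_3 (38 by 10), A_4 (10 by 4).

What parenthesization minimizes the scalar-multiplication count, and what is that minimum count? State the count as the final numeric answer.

99260

Adjacent pairs: A_1A_2 = 143·135·38 = 733590; A_2A_3 = 135·38·10 = 51300; A_3A_4 = 38·10·4 = 1520.
Length 3: A_1..A_3: k=1: 0+51300+143·135·10=244350; k=2: 733590+0+143·38·10=787930 → min 244350 | A_2..A_4: k=2: 0+1520+135·38·4=22040; k=3: 51300+0+135·10·4=56700 → min 22040.
Length 4: A_1..A_4: k=1: 0+22040+143·135·4=99260; k=2: 733590+1520+143·38·4=756846; k=3: 244350+0+143·10·4=250070 → min 99260.
Optimal parenthesization: (A_1 (A_2 (A_3 A_4))) with cost 99260.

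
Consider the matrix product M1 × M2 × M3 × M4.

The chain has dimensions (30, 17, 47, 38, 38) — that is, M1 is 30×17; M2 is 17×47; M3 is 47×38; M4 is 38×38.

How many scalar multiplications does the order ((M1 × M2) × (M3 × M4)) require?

145418

(M1 × M2): 30×17 by 17×47 → 30×47, cost 30·17·47 = 23970
(M3 × M4): 47×38 by 38×38 → 47×38, cost 47·38·38 = 67868
((M1 × M2) × (M3 × M4)): 30×47 by 47×38 → 30×38, cost 30·47·38 = 53580; cumulative 145418
Total: 145418 scalar multiplications.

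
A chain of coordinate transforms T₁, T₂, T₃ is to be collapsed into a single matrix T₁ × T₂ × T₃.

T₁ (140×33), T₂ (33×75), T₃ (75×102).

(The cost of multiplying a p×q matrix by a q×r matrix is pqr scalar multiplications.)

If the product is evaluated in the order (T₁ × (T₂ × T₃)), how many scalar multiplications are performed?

(T₂ × T₃): 33×75 by 75×102 → 33×102, cost 33·75·102 = 252450
(T₁ × (T₂ × T₃)): 140×33 by 33×102 → 140×102, cost 140·33·102 = 471240; cumulative 723690
Total: 723690 scalar multiplications.

723690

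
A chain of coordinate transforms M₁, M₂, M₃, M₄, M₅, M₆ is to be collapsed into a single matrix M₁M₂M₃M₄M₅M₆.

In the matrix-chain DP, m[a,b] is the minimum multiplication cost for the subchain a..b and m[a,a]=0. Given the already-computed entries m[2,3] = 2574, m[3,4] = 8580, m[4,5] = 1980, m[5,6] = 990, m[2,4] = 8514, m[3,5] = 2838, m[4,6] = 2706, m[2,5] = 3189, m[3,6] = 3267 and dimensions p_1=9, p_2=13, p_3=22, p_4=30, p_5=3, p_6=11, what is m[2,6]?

3486

m[2,6] = min over k∈[2,5] of m[2,k]+m[k+1,6]+p_{1}·p_k·p_{6}.
k=2: 0 + 3267 + 9·13·11 = 4554; k=3: 2574 + 2706 + 9·22·11 = 7458; k=4: 8514 + 990 + 9·30·11 = 12474; k=5: 3189 + 0 + 9·3·11 = 3486.
Minimum: 3486 at k=5.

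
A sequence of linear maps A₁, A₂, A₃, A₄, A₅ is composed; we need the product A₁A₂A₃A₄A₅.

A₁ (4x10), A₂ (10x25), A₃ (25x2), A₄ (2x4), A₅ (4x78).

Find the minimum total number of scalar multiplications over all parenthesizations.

1828

Adjacent pairs: A₁A₂ = 4·10·25 = 1000; A₂A₃ = 10·25·2 = 500; A₃A₄ = 25·2·4 = 200; A₄A₅ = 2·4·78 = 624.
Length 3: A₁..A₃: k=1: 0+500+4·10·2=580; k=2: 1000+0+4·25·2=1200 → min 580 | A₂..A₄: k=2: 0+200+10·25·4=1200; k=3: 500+0+10·2·4=580 → min 580 | A₃..A₅: k=3: 0+624+25·2·78=4524; k=4: 200+0+25·4·78=8000 → min 4524.
Length 4: A₁..A₄: k=1: 0+580+4·10·4=740; k=2: 1000+200+4·25·4=1600; k=3: 580+0+4·2·4=612 → min 612 | A₂..A₅: k=2: 0+4524+10·25·78=24024; k=3: 500+624+10·2·78=2684; k=4: 580+0+10·4·78=3700 → min 2684.
Length 5: A₁..A₅: k=1: 0+2684+4·10·78=5804; k=2: 1000+4524+4·25·78=13324; k=3: 580+624+4·2·78=1828; k=4: 612+0+4·4·78=1860 → min 1828.
Optimal order: ((A₁(A₂A₃))(A₄A₅)) with cost 1828.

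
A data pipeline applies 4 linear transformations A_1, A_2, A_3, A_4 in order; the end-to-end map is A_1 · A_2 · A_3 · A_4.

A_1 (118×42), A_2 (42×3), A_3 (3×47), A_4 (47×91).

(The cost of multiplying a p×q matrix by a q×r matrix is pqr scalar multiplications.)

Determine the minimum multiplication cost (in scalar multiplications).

Adjacent pairs: A_1A_2 = 118·42·3 = 14868; A_2A_3 = 42·3·47 = 5922; A_3A_4 = 3·47·91 = 12831.
Length 3: A_1..A_3: k=1: 0+5922+118·42·47=238854; k=2: 14868+0+118·3·47=31506 → min 31506 | A_2..A_4: k=2: 0+12831+42·3·91=24297; k=3: 5922+0+42·47·91=185556 → min 24297.
Length 4: A_1..A_4: k=1: 0+24297+118·42·91=475293; k=2: 14868+12831+118·3·91=59913; k=3: 31506+0+118·47·91=536192 → min 59913.
Optimal order: ((A_1 · A_2) · (A_3 · A_4)) with cost 59913.

59913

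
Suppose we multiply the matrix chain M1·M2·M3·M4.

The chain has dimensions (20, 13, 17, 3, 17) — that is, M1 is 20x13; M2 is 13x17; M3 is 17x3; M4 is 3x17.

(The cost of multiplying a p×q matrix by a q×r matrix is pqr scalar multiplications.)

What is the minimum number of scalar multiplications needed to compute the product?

Adjacent pairs: M1M2 = 20·13·17 = 4420; M2M3 = 13·17·3 = 663; M3M4 = 17·3·17 = 867.
Length 3: M1..M3: k=1: 0+663+20·13·3=1443; k=2: 4420+0+20·17·3=5440 → min 1443 | M2..M4: k=2: 0+867+13·17·17=4624; k=3: 663+0+13·3·17=1326 → min 1326.
Length 4: M1..M4: k=1: 0+1326+20·13·17=5746; k=2: 4420+867+20·17·17=11067; k=3: 1443+0+20·3·17=2463 → min 2463.
Optimal order: ((M1·(M2·M3))·M4) with cost 2463.

2463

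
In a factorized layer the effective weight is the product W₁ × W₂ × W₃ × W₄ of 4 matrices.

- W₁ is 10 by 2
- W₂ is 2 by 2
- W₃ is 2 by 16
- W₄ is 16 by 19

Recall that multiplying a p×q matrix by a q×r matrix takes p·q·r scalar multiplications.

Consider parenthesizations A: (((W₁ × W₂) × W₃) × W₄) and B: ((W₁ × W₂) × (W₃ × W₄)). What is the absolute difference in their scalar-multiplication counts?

2372

Order A = (((W₁ × W₂) × W₃) × W₄): (W₁ × W₂): 10×2 by 2×2 → 10×2, cost 10·2·2 = 40; ((W₁ × W₂) × W₃): 10×2 by 2×16 → 10×16, cost 10·2·16 = 320; cumulative 360; (((W₁ × W₂) × W₃) × W₄): 10×16 by 16×19 → 10×19, cost 10·16·19 = 3040; cumulative 3400. Total 3400.
Order B = ((W₁ × W₂) × (W₃ × W₄)): (W₁ × W₂): 10×2 by 2×2 → 10×2, cost 10·2·2 = 40; (W₃ × W₄): 2×16 by 16×19 → 2×19, cost 2·16·19 = 608; ((W₁ × W₂) × (W₃ × W₄)): 10×2 by 2×19 → 10×19, cost 10·2·19 = 380; cumulative 1028. Total 1028.
Difference: |3400 − 1028| = 2372.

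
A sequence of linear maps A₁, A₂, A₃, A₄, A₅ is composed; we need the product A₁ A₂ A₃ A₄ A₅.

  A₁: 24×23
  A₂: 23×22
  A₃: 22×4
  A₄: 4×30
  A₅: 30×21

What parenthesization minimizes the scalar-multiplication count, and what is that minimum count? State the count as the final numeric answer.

8768

Adjacent pairs: A₁A₂ = 24·23·22 = 12144; A₂A₃ = 23·22·4 = 2024; A₃A₄ = 22·4·30 = 2640; A₄A₅ = 4·30·21 = 2520.
Length 3: A₁..A₃: k=1: 0+2024+24·23·4=4232; k=2: 12144+0+24·22·4=14256 → min 4232 | A₂..A₄: k=2: 0+2640+23·22·30=17820; k=3: 2024+0+23·4·30=4784 → min 4784 | A₃..A₅: k=3: 0+2520+22·4·21=4368; k=4: 2640+0+22·30·21=16500 → min 4368.
Length 4: A₁..A₄: k=1: 0+4784+24·23·30=21344; k=2: 12144+2640+24·22·30=30624; k=3: 4232+0+24·4·30=7112 → min 7112 | A₂..A₅: k=2: 0+4368+23·22·21=14994; k=3: 2024+2520+23·4·21=6476; k=4: 4784+0+23·30·21=19274 → min 6476.
Length 5: A₁..A₅: k=1: 0+6476+24·23·21=18068; k=2: 12144+4368+24·22·21=27600; k=3: 4232+2520+24·4·21=8768; k=4: 7112+0+24·30·21=22232 → min 8768.
Optimal parenthesization: ((A₁ (A₂ A₃)) (A₄ A₅)) with cost 8768.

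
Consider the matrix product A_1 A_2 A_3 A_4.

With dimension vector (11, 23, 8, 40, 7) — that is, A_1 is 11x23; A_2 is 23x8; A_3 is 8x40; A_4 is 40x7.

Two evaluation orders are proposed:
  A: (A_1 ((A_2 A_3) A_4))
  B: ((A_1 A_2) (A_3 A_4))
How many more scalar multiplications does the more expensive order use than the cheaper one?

10691

Order A = (A_1 ((A_2 A_3) A_4)): (A_2 A_3): 23×8 by 8×40 → 23×40, cost 23·8·40 = 7360; ((A_2 A_3) A_4): 23×40 by 40×7 → 23×7, cost 23·40·7 = 6440; cumulative 13800; (A_1 ((A_2 A_3) A_4)): 11×23 by 23×7 → 11×7, cost 11·23·7 = 1771; cumulative 15571. Total 15571.
Order B = ((A_1 A_2) (A_3 A_4)): (A_1 A_2): 11×23 by 23×8 → 11×8, cost 11·23·8 = 2024; (A_3 A_4): 8×40 by 40×7 → 8×7, cost 8·40·7 = 2240; ((A_1 A_2) (A_3 A_4)): 11×8 by 8×7 → 11×7, cost 11·8·7 = 616; cumulative 4880. Total 4880.
Difference: |15571 − 4880| = 10691.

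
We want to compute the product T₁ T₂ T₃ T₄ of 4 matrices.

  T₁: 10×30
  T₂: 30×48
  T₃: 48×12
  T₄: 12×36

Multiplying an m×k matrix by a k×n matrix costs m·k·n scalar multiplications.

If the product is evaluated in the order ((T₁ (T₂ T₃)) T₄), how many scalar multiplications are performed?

25200

(T₂ T₃): 30×48 by 48×12 → 30×12, cost 30·48·12 = 17280
(T₁ (T₂ T₃)): 10×30 by 30×12 → 10×12, cost 10·30·12 = 3600; cumulative 20880
((T₁ (T₂ T₃)) T₄): 10×12 by 12×36 → 10×36, cost 10·12·36 = 4320; cumulative 25200
Total: 25200 scalar multiplications.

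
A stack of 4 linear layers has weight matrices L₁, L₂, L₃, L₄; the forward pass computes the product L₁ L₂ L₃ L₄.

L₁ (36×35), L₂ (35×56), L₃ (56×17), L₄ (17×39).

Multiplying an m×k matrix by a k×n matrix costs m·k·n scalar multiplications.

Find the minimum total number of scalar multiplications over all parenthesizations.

78608

Adjacent pairs: L₁L₂ = 36·35·56 = 70560; L₂L₃ = 35·56·17 = 33320; L₃L₄ = 56·17·39 = 37128.
Length 3: L₁..L₃: k=1: 0+33320+36·35·17=54740; k=2: 70560+0+36·56·17=104832 → min 54740 | L₂..L₄: k=2: 0+37128+35·56·39=113568; k=3: 33320+0+35·17·39=56525 → min 56525.
Length 4: L₁..L₄: k=1: 0+56525+36·35·39=105665; k=2: 70560+37128+36·56·39=186312; k=3: 54740+0+36·17·39=78608 → min 78608.
Optimal order: ((L₁ (L₂ L₃)) L₄) with cost 78608.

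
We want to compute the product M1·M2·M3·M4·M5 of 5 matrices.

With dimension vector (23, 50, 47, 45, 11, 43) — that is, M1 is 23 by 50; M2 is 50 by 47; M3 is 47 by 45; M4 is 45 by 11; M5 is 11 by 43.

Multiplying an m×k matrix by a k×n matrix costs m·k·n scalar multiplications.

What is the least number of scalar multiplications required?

72644

Adjacent pairs: M1M2 = 23·50·47 = 54050; M2M3 = 50·47·45 = 105750; M3M4 = 47·45·11 = 23265; M4M5 = 45·11·43 = 21285.
Length 3: M1..M3: k=1: 0+105750+23·50·45=157500; k=2: 54050+0+23·47·45=102695 → min 102695 | M2..M4: k=2: 0+23265+50·47·11=49115; k=3: 105750+0+50·45·11=130500 → min 49115 | M3..M5: k=3: 0+21285+47·45·43=112230; k=4: 23265+0+47·11·43=45496 → min 45496.
Length 4: M1..M4: k=1: 0+49115+23·50·11=61765; k=2: 54050+23265+23·47·11=89206; k=3: 102695+0+23·45·11=114080 → min 61765 | M2..M5: k=2: 0+45496+50·47·43=146546; k=3: 105750+21285+50·45·43=223785; k=4: 49115+0+50·11·43=72765 → min 72765.
Length 5: M1..M5: k=1: 0+72765+23·50·43=122215; k=2: 54050+45496+23·47·43=146029; k=3: 102695+21285+23·45·43=168485; k=4: 61765+0+23·11·43=72644 → min 72644.
Optimal order: ((M1·(M2·(M3·M4)))·M5) with cost 72644.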